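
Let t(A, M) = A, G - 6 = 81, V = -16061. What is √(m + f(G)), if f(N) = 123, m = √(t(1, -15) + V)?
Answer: √(123 + 2*I*√4015) ≈ 12.239 + 5.1771*I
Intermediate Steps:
G = 87 (G = 6 + 81 = 87)
m = 2*I*√4015 (m = √(1 - 16061) = √(-16060) = 2*I*√4015 ≈ 126.73*I)
√(m + f(G)) = √(2*I*√4015 + 123) = √(123 + 2*I*√4015)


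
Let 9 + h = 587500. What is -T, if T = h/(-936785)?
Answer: 587491/936785 ≈ 0.62714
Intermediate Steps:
h = 587491 (h = -9 + 587500 = 587491)
T = -587491/936785 (T = 587491/(-936785) = 587491*(-1/936785) = -587491/936785 ≈ -0.62714)
-T = -1*(-587491/936785) = 587491/936785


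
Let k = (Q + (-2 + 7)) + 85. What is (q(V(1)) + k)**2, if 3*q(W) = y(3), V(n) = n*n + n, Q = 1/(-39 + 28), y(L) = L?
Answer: 1000000/121 ≈ 8264.5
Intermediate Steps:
Q = -1/11 (Q = 1/(-11) = -1/11 ≈ -0.090909)
V(n) = n + n**2 (V(n) = n**2 + n = n + n**2)
q(W) = 1 (q(W) = (1/3)*3 = 1)
k = 989/11 (k = (-1/11 + (-2 + 7)) + 85 = (-1/11 + 5) + 85 = 54/11 + 85 = 989/11 ≈ 89.909)
(q(V(1)) + k)**2 = (1 + 989/11)**2 = (1000/11)**2 = 1000000/121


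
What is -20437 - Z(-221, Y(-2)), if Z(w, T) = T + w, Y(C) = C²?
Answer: -20220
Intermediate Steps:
-20437 - Z(-221, Y(-2)) = -20437 - ((-2)² - 221) = -20437 - (4 - 221) = -20437 - 1*(-217) = -20437 + 217 = -20220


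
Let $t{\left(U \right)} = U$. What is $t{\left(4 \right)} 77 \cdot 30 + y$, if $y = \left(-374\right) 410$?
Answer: $-144100$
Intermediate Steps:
$y = -153340$
$t{\left(4 \right)} 77 \cdot 30 + y = 4 \cdot 77 \cdot 30 - 153340 = 308 \cdot 30 - 153340 = 9240 - 153340 = -144100$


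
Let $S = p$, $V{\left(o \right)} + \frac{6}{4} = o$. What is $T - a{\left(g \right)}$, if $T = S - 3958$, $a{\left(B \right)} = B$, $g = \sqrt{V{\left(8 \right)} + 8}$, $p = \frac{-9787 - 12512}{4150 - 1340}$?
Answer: $- \frac{11144279}{2810} - \frac{\sqrt{58}}{2} \approx -3969.7$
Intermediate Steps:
$V{\left(o \right)} = - \frac{3}{2} + o$
$p = - \frac{22299}{2810} \approx -7.9356$
$S = - \frac{22299}{2810} \approx -7.9356$
$g = \frac{\sqrt{58}}{2}$ ($g = \sqrt{\left(- \frac{3}{2} + 8\right) + 8} = \sqrt{\frac{13}{2} + 8} = \sqrt{\frac{29}{2}} = \frac{\sqrt{58}}{2} \approx 3.8079$)
$T = - \frac{11144279}{2810}$ ($T = - \frac{22299}{2810} - 3958 = - \frac{11144279}{2810} \approx -3965.9$)
$T - a{\left(g \right)} = - \frac{11144279}{2810} - \frac{\sqrt{58}}{2}$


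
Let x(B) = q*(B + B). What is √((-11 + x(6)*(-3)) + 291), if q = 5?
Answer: 10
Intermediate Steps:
x(B) = 10*B (x(B) = 5*(B + B) = 5*(2*B) = 10*B)
√((-11 + x(6)*(-3)) + 291) = √((-11 + (10*6)*(-3)) + 291) = √((-11 + 60*(-3)) + 291) = √((-11 - 180) + 291) = √(-191 + 291) = √100 = 10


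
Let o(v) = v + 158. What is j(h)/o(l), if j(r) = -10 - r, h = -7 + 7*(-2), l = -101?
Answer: 11/57 ≈ 0.19298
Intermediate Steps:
o(v) = 158 + v
h = -21 (h = -7 - 14 = -21)
j(h)/o(l) = (-10 - 1*(-21))/(158 - 101) = (-10 + 21)/57 = 11*(1/57) = 11/57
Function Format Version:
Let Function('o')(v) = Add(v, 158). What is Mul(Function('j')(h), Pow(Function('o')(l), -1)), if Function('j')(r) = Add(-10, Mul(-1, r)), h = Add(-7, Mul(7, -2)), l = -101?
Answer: Rational(11, 57) ≈ 0.19298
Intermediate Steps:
Function('o')(v) = Add(158, v)
h = -21 (h = Add(-7, -14) = -21)
Mul(Function('j')(h), Pow(Function('o')(l), -1)) = Mul(Add(-10, Mul(-1, -21)), Pow(Add(158, -101), -1)) = Mul(Add(-10, 21), Pow(57, -1)) = Mul(11, Rational(1, 57)) = Rational(11, 57)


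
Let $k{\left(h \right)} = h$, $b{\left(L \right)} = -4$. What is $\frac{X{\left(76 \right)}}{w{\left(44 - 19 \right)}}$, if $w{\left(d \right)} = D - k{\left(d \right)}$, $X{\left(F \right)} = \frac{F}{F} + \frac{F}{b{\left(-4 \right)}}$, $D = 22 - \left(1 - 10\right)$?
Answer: $-3$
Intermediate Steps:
$D = 31$ ($D = 22 - \left(1 - 10\right) = 22 - -9 = 22 + 9 = 31$)
$X{\left(F \right)} = 1 - \frac{F}{4}$ ($X{\left(F \right)} = \frac{F}{F} + \frac{F}{-4} = 1 + F \left(- \frac{1}{4}\right) = 1 - \frac{F}{4}$)
$w{\left(d \right)} = 31 - d$
$\frac{X{\left(76 \right)}}{w{\left(44 - 19 \right)}} = \frac{1 - 19}{31 - \left(44 - 19\right)} = \frac{1 - 19}{31 - 25} = - \frac{18}{31 - 25} = - \frac{18}{6} = \left(-18\right) \frac{1}{6} = -3$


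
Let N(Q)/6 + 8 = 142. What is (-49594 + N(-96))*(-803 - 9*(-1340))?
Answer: -549229030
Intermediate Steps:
N(Q) = 804 (N(Q) = -48 + 6*142 = -48 + 852 = 804)
(-49594 + N(-96))*(-803 - 9*(-1340)) = (-49594 + 804)*(-803 - 9*(-1340)) = -48790*(-803 + 12060) = -48790*11257 = -549229030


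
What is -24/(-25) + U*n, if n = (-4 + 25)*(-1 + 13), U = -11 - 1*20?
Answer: -195276/25 ≈ -7811.0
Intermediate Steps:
U = -31 (U = -11 - 20 = -31)
n = 252 (n = 21*12 = 252)
-24/(-25) + U*n = -24/(-25) - 31*252 = -24*(-1/25) - 7812 = 24/25 - 7812 = -195276/25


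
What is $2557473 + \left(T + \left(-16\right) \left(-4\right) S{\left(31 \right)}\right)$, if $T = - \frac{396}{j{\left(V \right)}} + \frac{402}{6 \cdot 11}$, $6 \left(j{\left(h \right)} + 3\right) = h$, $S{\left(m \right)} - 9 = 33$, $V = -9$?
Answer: $\frac{28162806}{11} \approx 2.5603 \cdot 10^{6}$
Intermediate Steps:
$S{\left(m \right)} = 42$ ($S{\left(m \right)} = 9 + 33 = 42$)
$j{\left(h \right)} = -3 + \frac{h}{6}$
$T = \frac{1035}{11}$ ($T = - \frac{396}{-3 + \frac{1}{6} \left(-9\right)} + \frac{402}{6 \cdot 11} = - \frac{396}{-3 - \frac{3}{2}} + \frac{402}{66} = - \frac{396}{- \frac{9}{2}} + 402 \cdot \frac{1}{66} = \left(-396\right) \left(- \frac{2}{9}\right) + \frac{67}{11} = 88 + \frac{67}{11} = \frac{1035}{11} \approx 94.091$)
$2557473 + \left(T + \left(-16\right) \left(-4\right) S{\left(31 \right)}\right) = 2557473 + \left(\frac{1035}{11} + \left(-16\right) \left(-4\right) 42\right) = 2557473 + \left(\frac{1035}{11} + 64 \cdot 42\right) = 2557473 + \left(\frac{1035}{11} + 2688\right) = 2557473 + \frac{30603}{11} = \frac{28162806}{11}$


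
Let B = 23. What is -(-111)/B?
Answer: 111/23 ≈ 4.8261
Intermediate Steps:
-(-111)/B = -(-111)/23 = -37*(-3/23) = 111/23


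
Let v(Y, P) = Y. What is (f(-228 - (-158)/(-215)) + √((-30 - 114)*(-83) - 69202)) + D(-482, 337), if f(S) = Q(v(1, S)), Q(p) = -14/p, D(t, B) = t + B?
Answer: -159 + 5*I*√2290 ≈ -159.0 + 239.27*I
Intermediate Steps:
D(t, B) = B + t
f(S) = -14 (f(S) = -14/1 = -14*1 = -14)
(f(-228 - (-158)/(-215)) + √((-30 - 114)*(-83) - 69202)) + D(-482, 337) = (-14 + √((-30 - 114)*(-83) - 69202)) + (337 - 482) = (-14 + √(-144*(-83) - 69202)) - 145 = (-14 + √(11952 - 69202)) - 145 = (-14 + √(-57250)) - 145 = (-14 + 5*I*√2290) - 145 = -159 + 5*I*√2290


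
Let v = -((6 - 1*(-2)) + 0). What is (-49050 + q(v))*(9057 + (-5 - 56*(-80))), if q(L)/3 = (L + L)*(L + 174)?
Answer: -771567576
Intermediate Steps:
v = -8 (v = -((6 + 2) + 0) = -(8 + 0) = -1*8 = -8)
q(L) = 6*L*(174 + L) (q(L) = 3*((L + L)*(L + 174)) = 3*((2*L)*(174 + L)) = 3*(2*L*(174 + L)) = 6*L*(174 + L))
(-49050 + q(v))*(9057 + (-5 - 56*(-80))) = (-49050 + 6*(-8)*(174 - 8))*(9057 + (-5 - 56*(-80))) = (-49050 + 6*(-8)*166)*(9057 + (-5 + 4480)) = (-49050 - 7968)*(9057 + 4475) = -57018*13532 = -771567576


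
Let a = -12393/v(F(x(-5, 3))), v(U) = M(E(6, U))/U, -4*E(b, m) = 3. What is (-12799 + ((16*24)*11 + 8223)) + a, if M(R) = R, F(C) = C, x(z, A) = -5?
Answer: -82972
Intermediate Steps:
E(b, m) = -¾ (E(b, m) = -¼*3 = -¾)
v(U) = -3/(4*U)
a = -82620 (a = -12393/((-¾/(-5))) = -12393/((-¾*(-⅕))) = -12393/3/20 = -12393*20/3 = -82620)
(-12799 + ((16*24)*11 + 8223)) + a = (-12799 + ((16*24)*11 + 8223)) - 82620 = (-12799 + (384*11 + 8223)) - 82620 = (-12799 + (4224 + 8223)) - 82620 = (-12799 + 12447) - 82620 = -352 - 82620 = -82972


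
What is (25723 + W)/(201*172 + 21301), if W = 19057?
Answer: 44780/55873 ≈ 0.80146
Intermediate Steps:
(25723 + W)/(201*172 + 21301) = (25723 + 19057)/(201*172 + 21301) = 44780/(34572 + 21301) = 44780/55873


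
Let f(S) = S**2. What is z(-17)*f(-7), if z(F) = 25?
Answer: 1225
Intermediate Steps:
z(-17)*f(-7) = 25*(-7)**2 = 25*49 = 1225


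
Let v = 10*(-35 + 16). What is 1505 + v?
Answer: 1315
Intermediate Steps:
v = -190 (v = 10*(-19) = -190)
1505 + v = 1505 - 190 = 1315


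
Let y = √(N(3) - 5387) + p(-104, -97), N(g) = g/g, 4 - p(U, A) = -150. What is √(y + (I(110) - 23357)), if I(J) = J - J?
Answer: √(-23203 + I*√5386) ≈ 0.241 + 152.33*I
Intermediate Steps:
p(U, A) = 154 (p(U, A) = 4 - 1*(-150) = 4 + 150 = 154)
I(J) = 0
N(g) = 1
y = 154 + I*√5386 (y = √(1 - 5387) + 154 = √(-5386) + 154 = I*√5386 + 154 = 154 + I*√5386 ≈ 154.0 + 73.389*I)
√(y + (I(110) - 23357)) = √((154 + I*√5386) + (0 - 23357)) = √((154 + I*√5386) - 23357) = √(-23203 + I*√5386)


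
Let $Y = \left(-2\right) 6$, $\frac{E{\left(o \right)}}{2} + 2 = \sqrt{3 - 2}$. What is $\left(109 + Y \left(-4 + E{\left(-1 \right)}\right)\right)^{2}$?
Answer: $32761$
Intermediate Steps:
$E{\left(o \right)} = -2$ ($E{\left(o \right)} = -4 + 2 \sqrt{3 - 2} = -4 + 2 \sqrt{1} = -4 + 2 \cdot 1 = -4 + 2 = -2$)
$Y = -12$
$\left(109 + Y \left(-4 + E{\left(-1 \right)}\right)\right)^{2} = \left(109 - 12 \left(-4 - 2\right)\right)^{2} = \left(109 - -72\right)^{2} = \left(109 + 72\right)^{2} = 181^{2} = 32761$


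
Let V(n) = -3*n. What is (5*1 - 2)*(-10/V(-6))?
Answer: -5/3 ≈ -1.6667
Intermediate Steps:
(5*1 - 2)*(-10/V(-6)) = (5*1 - 2)*(-10/((-3*(-6)))) = (5 - 2)*(-10/18) = 3*(-10*1/18) = 3*(-5/9) = -5/3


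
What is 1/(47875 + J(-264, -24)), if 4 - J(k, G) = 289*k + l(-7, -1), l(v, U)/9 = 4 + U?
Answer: 1/124148 ≈ 8.0549e-6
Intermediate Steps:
l(v, U) = 36 + 9*U (l(v, U) = 9*(4 + U) = 36 + 9*U)
J(k, G) = -23 - 289*k (J(k, G) = 4 - (289*k + (36 + 9*(-1))) = 4 - (289*k + (36 - 9)) = 4 - (289*k + 27) = 4 - (27 + 289*k) = 4 + (-27 - 289*k) = -23 - 289*k)
1/(47875 + J(-264, -24)) = 1/(47875 + (-23 - 289*(-264))) = 1/(47875 + (-23 + 76296)) = 1/(47875 + 76273) = 1/124148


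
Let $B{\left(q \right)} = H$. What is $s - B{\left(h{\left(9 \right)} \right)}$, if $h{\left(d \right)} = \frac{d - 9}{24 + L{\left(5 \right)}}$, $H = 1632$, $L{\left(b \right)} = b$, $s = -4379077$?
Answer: $-4380709$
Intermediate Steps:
$h{\left(d \right)} = - \frac{9}{29} + \frac{d}{29}$ ($h{\left(d \right)} = \frac{d - 9}{24 + 5} = \frac{-9 + d}{29} = \left(-9 + d\right) \frac{1}{29} = - \frac{9}{29} + \frac{d}{29}$)
$B{\left(q \right)} = 1632$
$s - B{\left(h{\left(9 \right)} \right)} = -4379077 - 1632 = -4380709$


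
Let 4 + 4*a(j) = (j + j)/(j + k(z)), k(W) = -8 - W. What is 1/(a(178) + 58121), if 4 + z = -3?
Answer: 177/10287329 ≈ 1.7206e-5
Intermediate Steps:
z = -7 (z = -4 - 3 = -7)
a(j) = -1 + j/(2*(-1 + j)) (a(j) = -1 + ((j + j)/(j + (-8 - 1*(-7))))/4 = -1 + ((2*j)/(j + (-8 + 7)))/4 = -1 + ((2*j)/(j - 1))/4 = -1 + ((2*j)/(-1 + j))/4 = -1 + (2*j/(-1 + j))/4 = -1 + j/(2*(-1 + j)))
1/(a(178) + 58121) = 1/((2 - 1*178)/(2*(-1 + 178)) + 58121) = 1/((½)*(2 - 178)/177 + 58121) = 1/((½)*(1/177)*(-176) + 58121) = 1/(-88/177 + 58121) = 1/(10287329/177) = 177/10287329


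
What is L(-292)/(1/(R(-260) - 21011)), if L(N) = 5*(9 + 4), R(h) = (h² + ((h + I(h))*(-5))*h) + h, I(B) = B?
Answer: -40928615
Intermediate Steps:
R(h) = h - 9*h² (R(h) = (h² + ((h + h)*(-5))*h) + h = (h² + ((2*h)*(-5))*h) + h = (h² + (-10*h)*h) + h = (h² - 10*h²) + h = -9*h² + h = h - 9*h²)
L(N) = 65 (L(N) = 5*13 = 65)
L(-292)/(1/(R(-260) - 21011)) = 65/(1/(-260*(1 - 9*(-260)) - 21011)) = 65/(1/(-260*(1 + 2340) - 21011)) = 65/(1/(-260*2341 - 21011)) = 65/(1/(-608660 - 21011)) = 65/(1/(-629671)) = 65/(-1/629671) = 65*(-629671) = -40928615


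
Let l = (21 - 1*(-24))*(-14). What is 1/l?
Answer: -1/630 ≈ -0.0015873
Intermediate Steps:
l = -630 (l = (21 + 24)*(-14) = 45*(-14) = -630)
1/l = 1/(-630) = -1/630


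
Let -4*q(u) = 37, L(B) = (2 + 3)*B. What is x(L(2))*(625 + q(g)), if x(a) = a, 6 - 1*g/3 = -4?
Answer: 12315/2 ≈ 6157.5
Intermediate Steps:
g = 30 (g = 18 - 3*(-4) = 18 + 12 = 30)
L(B) = 5*B
q(u) = -37/4 (q(u) = -¼*37 = -37/4)
x(L(2))*(625 + q(g)) = (5*2)*(625 - 37/4) = 10*(2463/4) = 12315/2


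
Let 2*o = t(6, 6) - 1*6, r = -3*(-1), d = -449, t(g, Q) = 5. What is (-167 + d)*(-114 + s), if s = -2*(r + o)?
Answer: 73304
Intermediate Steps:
r = 3
o = -½ (o = (5 - 1*6)/2 = (5 - 6)/2 = (½)*(-1) = -½ ≈ -0.50000)
s = -5 (s = -2*(3 - ½) = -2*5/2 = -5)
(-167 + d)*(-114 + s) = (-167 - 449)*(-114 - 5) = -616*(-119) = 73304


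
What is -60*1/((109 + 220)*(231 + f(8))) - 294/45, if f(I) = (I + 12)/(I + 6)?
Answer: -7494862/1147035 ≈ -6.5341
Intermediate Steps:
f(I) = (12 + I)/(6 + I)
-60*1/((109 + 220)*(231 + f(8))) - 294/45 = -60*1/((109 + 220)*(231 + (12 + 8)/(6 + 8))) - 294/45 = -60*1/(329*(231 + 20/14)) - 294*1/45 = -60*1/(329*(231 + (1/14)*20)) - 98/15 = -60*1/(329*(231 + 10/7)) - 98/15 = -60/(329*(1627/7)) - 98/15 = -60/76469 - 98/15 = -7494862/1147035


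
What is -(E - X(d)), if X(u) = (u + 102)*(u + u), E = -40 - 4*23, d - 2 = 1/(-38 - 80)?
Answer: 3802669/6962 ≈ 546.20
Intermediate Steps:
d = 235/118 (d = 2 + 1/(-38 - 80) = 2 + 1/(-118) = 2 - 1/118 = 235/118 ≈ 1.9915)
E = -132 (E = -40 - 92 = -132)
X(u) = 2*u*(102 + u) (X(u) = (102 + u)*(2*u) = 2*u*(102 + u))
-(E - X(d)) = -(-132 - 2*235*(102 + 235/118)/118) = -(-132 - 2*235*12271/(118*118)) = -(-132 - 1*2883685/6962) = -(-132 - 2883685/6962) = -1*(-3802669/6962) = 3802669/6962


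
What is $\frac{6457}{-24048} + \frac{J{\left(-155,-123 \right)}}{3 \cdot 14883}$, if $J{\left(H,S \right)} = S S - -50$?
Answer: $\frac{8525111}{119302128} \approx 0.071458$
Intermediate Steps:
$J{\left(H,S \right)} = 50 + S^{2}$ ($J{\left(H,S \right)} = S^{2} + \left(-34 + 84\right) = S^{2} + 50 = 50 + S^{2}$)
$\frac{6457}{-24048} + \frac{J{\left(-155,-123 \right)}}{3 \cdot 14883} = \frac{6457}{-24048} + \frac{50 + \left(-123\right)^{2}}{3 \cdot 14883} = 6457 \left(- \frac{1}{24048}\right) + \frac{50 + 15129}{44649} = - \frac{6457}{24048} + 15179 \cdot \frac{1}{44649} = - \frac{6457}{24048} + \frac{15179}{44649} = \frac{8525111}{119302128}$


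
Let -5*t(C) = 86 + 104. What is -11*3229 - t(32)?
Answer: -35481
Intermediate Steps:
t(C) = -38 (t(C) = -(86 + 104)/5 = -1/5*190 = -38)
-11*3229 - t(32) = -11*3229 - 1*(-38) = -35519 + 38 = -35481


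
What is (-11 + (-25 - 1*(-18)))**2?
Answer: 324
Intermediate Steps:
(-11 + (-25 - 1*(-18)))**2 = (-11 + (-25 + 18))**2 = (-11 - 7)**2 = (-18)**2 = 324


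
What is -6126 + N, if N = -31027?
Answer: -37153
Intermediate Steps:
-6126 + N = -6126 - 31027 = -37153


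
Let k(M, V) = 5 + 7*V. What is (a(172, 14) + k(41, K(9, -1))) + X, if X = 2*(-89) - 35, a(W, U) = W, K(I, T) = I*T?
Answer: -99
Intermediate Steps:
X = -213 (X = -178 - 35 = -213)
(a(172, 14) + k(41, K(9, -1))) + X = (172 + (5 + 7*(9*(-1)))) - 213 = (172 + (5 + 7*(-9))) - 213 = (172 + (5 - 63)) - 213 = (172 - 58) - 213 = 114 - 213 = -99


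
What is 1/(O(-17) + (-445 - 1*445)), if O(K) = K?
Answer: -1/907 ≈ -0.0011025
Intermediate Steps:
1/(O(-17) + (-445 - 1*445)) = 1/(-17 + (-445 - 1*445)) = 1/(-17 + (-445 - 445)) = 1/(-17 - 890) = 1/(-907) = -1/907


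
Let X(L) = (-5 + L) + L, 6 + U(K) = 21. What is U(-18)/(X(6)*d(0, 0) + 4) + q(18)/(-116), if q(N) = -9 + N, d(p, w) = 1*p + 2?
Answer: 263/348 ≈ 0.75575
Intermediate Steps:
U(K) = 15 (U(K) = -6 + 21 = 15)
d(p, w) = 2 + p (d(p, w) = p + 2 = 2 + p)
X(L) = -5 + 2*L
U(-18)/(X(6)*d(0, 0) + 4) + q(18)/(-116) = 15/((-5 + 2*6)*(2 + 0) + 4) + (-9 + 18)/(-116) = 15/((-5 + 12)*2 + 4) + 9*(-1/116) = 15/(7*2 + 4) - 9/116 = 15/(14 + 4) - 9/116 = 15/18 - 9/116 = 15*(1/18) - 9/116 = ⅚ - 9/116 = 263/348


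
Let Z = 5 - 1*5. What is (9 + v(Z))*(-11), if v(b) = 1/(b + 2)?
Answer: -209/2 ≈ -104.50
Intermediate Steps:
Z = 0 (Z = 5 - 5 = 0)
v(b) = 1/(2 + b)
(9 + v(Z))*(-11) = (9 + 1/(2 + 0))*(-11) = (9 + 1/2)*(-11) = (9 + ½)*(-11) = (19/2)*(-11) = -209/2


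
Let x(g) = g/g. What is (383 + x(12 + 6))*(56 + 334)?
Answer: 149760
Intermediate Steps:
x(g) = 1
(383 + x(12 + 6))*(56 + 334) = (383 + 1)*(56 + 334) = 384*390 = 149760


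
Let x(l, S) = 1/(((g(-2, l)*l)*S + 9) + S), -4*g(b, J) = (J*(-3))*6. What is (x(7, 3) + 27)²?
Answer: 1322849641/1814409 ≈ 729.08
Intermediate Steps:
g(b, J) = 9*J/2 (g(b, J) = -J*(-3)*6/4 = -(-3*J)*6/4 = -(-9)*J/2 = 9*J/2)
x(l, S) = 1/(9 + S + 9*S*l²/2) (x(l, S) = 1/((((9*l/2)*l)*S + 9) + S) = 1/(((9*l²/2)*S + 9) + S) = 1/((9*S*l²/2 + 9) + S) = 1/((9 + 9*S*l²/2) + S) = 1/(9 + S + 9*S*l²/2))
(x(7, 3) + 27)² = (2/(18 + 2*3 + 9*3*7²) + 27)² = (2/(18 + 6 + 9*3*49) + 27)² = (2/(18 + 6 + 1323) + 27)² = (2/1347 + 27)² = (36371/1347)² = 1322849641/1814409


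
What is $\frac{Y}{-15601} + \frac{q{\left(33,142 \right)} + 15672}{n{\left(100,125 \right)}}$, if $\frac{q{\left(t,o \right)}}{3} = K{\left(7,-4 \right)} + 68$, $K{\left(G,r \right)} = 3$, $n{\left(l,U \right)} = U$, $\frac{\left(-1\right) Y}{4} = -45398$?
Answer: $\frac{45024577}{390025} \approx 115.44$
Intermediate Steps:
$Y = 181592$ ($Y = \left(-4\right) \left(-45398\right) = 181592$)
$q{\left(t,o \right)} = 213$ ($q{\left(t,o \right)} = 3 \left(3 + 68\right) = 3 \cdot 71 = 213$)
$\frac{Y}{-15601} + \frac{q{\left(33,142 \right)} + 15672}{n{\left(100,125 \right)}} = \frac{181592}{-15601} + \frac{213 + 15672}{125} = 181592 \left(- \frac{1}{15601}\right) + 15885 \cdot \frac{1}{125} = - \frac{181592}{15601} + \frac{3177}{25} = \frac{45024577}{390025}$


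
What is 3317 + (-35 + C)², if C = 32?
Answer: 3326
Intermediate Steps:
3317 + (-35 + C)² = 3317 + (-35 + 32)² = 3317 + (-3)² = 3317 + 9 = 3326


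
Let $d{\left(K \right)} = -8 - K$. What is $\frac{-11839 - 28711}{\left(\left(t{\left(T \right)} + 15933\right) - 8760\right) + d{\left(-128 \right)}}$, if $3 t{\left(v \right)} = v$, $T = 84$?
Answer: $- \frac{40550}{7321} \approx -5.5389$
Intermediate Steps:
$t{\left(v \right)} = \frac{v}{3}$
$\frac{-11839 - 28711}{\left(\left(t{\left(T \right)} + 15933\right) - 8760\right) + d{\left(-128 \right)}} = \frac{-11839 - 28711}{\left(\left(\frac{1}{3} \cdot 84 + 15933\right) - 8760\right) - -120} = - \frac{40550}{\left(\left(28 + 15933\right) - 8760\right) + \left(-8 + 128\right)} = - \frac{40550}{\left(15961 - 8760\right) + 120} = - \frac{40550}{7201 + 120} = - \frac{40550}{7321}$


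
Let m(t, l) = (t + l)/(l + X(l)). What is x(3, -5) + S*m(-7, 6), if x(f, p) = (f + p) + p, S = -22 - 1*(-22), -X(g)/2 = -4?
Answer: -7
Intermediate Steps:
X(g) = 8 (X(g) = -2*(-4) = 8)
S = 0 (S = -22 + 22 = 0)
x(f, p) = f + 2*p
m(t, l) = (l + t)/(8 + l) (m(t, l) = (t + l)/(l + 8) = (l + t)/(8 + l))
x(3, -5) + S*m(-7, 6) = (3 + 2*(-5)) + 0*((6 - 7)/(8 + 6)) = (3 - 10) + 0*(-1/14) = -7 + 0*((1/14)*(-1)) = -7 + 0*(-1/14) = -7 + 0 = -7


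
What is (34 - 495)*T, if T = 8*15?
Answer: -55320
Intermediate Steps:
T = 120
(34 - 495)*T = (34 - 495)*120 = -461*120 = -55320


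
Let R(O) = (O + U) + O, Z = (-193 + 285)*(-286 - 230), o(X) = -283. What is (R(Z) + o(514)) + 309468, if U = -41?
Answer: 214200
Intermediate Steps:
Z = -47472 (Z = 92*(-516) = -47472)
R(O) = -41 + 2*O (R(O) = (O - 41) + O = (-41 + O) + O = -41 + 2*O)
(R(Z) + o(514)) + 309468 = ((-41 + 2*(-47472)) - 283) + 309468 = ((-41 - 94944) - 283) + 309468 = (-94985 - 283) + 309468 = -95268 + 309468 = 214200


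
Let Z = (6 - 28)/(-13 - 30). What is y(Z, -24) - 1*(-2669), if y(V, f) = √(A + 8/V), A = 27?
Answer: 2669 + √5159/11 ≈ 2675.5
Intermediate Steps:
Z = 22/43 (Z = -22/(-43) = -22*(-1/43) = 22/43 ≈ 0.51163)
y(V, f) = √(27 + 8/V)
y(Z, -24) - 1*(-2669) = √(27 + 8/(22/43)) - 1*(-2669) = √(27 + 8*(43/22)) + 2669 = √(27 + 172/11) + 2669 = √(469/11) + 2669 = √5159/11 + 2669 = 2669 + √5159/11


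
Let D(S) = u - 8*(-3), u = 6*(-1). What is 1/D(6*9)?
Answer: 1/18 ≈ 0.055556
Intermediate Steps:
u = -6
D(S) = 18 (D(S) = -6 - 8*(-3) = -6 + 24 = 18)
1/D(6*9) = 1/18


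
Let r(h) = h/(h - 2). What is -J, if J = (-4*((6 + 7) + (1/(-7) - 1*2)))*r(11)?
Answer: 3344/63 ≈ 53.079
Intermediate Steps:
r(h) = h/(-2 + h)
J = -3344/63 (J = (-4*((6 + 7) + (1/(-7) - 1*2)))*(11/(-2 + 11)) = (-4*(13 + (-⅐ - 2)))*(11/9) = (-4*(13 - 15/7))*(11*(⅑)) = -4*76/7*(11/9) = -304/7*11/9 = -3344/63 ≈ -53.079)
-J = -1*(-3344/63) = 3344/63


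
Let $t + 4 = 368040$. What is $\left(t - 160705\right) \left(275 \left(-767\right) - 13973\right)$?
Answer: $-46628327238$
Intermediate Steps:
$t = 368036$ ($t = -4 + 368040 = 368036$)
$\left(t - 160705\right) \left(275 \left(-767\right) - 13973\right) = \left(368036 - 160705\right) \left(275 \left(-767\right) - 13973\right) = 207331 \left(-210925 - 13973\right) = 207331 \left(-224898\right) = -46628327238$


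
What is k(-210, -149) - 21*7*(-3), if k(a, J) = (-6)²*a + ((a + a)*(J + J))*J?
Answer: -18655959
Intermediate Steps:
k(a, J) = 36*a + 4*a*J² (k(a, J) = 36*a + ((2*a)*(2*J))*J = 36*a + (4*J*a)*J = 36*a + 4*a*J²)
k(-210, -149) - 21*7*(-3) = 4*(-210)*(9 + (-149)²) - 21*7*(-3) = 4*(-210)*(9 + 22201) - 147*(-3) = 4*(-210)*22210 + 441 = -18656400 + 441 = -18655959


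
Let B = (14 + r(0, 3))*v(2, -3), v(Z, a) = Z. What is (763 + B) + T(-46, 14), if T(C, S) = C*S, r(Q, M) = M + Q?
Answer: 153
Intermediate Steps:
B = 34 (B = (14 + (3 + 0))*2 = (14 + 3)*2 = 17*2 = 34)
(763 + B) + T(-46, 14) = (763 + 34) - 46*14 = 797 - 644 = 153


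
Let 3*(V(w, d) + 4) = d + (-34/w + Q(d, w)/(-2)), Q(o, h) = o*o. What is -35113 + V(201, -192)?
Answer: -24919009/603 ≈ -41325.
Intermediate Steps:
Q(o, h) = o²
V(w, d) = -4 - 34/(3*w) - d²/6 + d/3 (V(w, d) = -4 + (d + (-34/w + d²/(-2)))/3 = -4 + (d + (-34/w + d²*(-½)))/3 = -4 + (d + (-34/w - d²/2))/3 = -4 + (d - 34/w - d²/2)/3 = -4 + (-34/(3*w) - d²/6 + d/3) = -4 - 34/(3*w) - d²/6 + d/3)
-35113 + V(201, -192) = -35113 + (-4 - 34/3/201 - ⅙*(-192)² + (⅓)*(-192)) = -35113 + (-4 - 34/3*1/201 - ⅙*36864 - 64) = -35113 + (-4 - 34/603 - 6144 - 64) = -35113 - 3745870/603 = -24919009/603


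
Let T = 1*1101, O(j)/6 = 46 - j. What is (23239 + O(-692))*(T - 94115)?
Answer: -2573418338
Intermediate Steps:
O(j) = 276 - 6*j (O(j) = 6*(46 - j) = 276 - 6*j)
T = 1101
(23239 + O(-692))*(T - 94115) = (23239 + (276 - 6*(-692)))*(1101 - 94115) = (23239 + (276 + 4152))*(-93014) = (23239 + 4428)*(-93014) = 27667*(-93014) = -2573418338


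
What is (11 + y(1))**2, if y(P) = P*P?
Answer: 144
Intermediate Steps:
y(P) = P**2
(11 + y(1))**2 = (11 + 1**2)**2 = (11 + 1)**2 = 12**2 = 144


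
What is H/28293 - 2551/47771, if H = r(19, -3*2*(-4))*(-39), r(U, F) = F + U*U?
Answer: -263152336/450528301 ≈ -0.58410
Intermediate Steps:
r(U, F) = F + U²
H = -15015 (H = (-3*2*(-4) + 19²)*(-39) = (-6*(-4) + 361)*(-39) = (24 + 361)*(-39) = 385*(-39) = -15015)
H/28293 - 2551/47771 = -15015/28293 - 2551/47771 = -15015*1/28293 - 2551*1/47771 = -5005/9431 - 2551/47771 = -263152336/450528301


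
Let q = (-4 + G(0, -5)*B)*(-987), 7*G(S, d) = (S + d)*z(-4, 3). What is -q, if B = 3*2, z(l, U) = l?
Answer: 12972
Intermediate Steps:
B = 6
G(S, d) = -4*S/7 - 4*d/7 (G(S, d) = ((S + d)*(-4))/7 = (-4*S - 4*d)/7 = -4*S/7 - 4*d/7)
q = -12972 (q = (-4 + (-4/7*0 - 4/7*(-5))*6)*(-987) = (-4 + (0 + 20/7)*6)*(-987) = (-4 + (20/7)*6)*(-987) = (-4 + 120/7)*(-987) = (92/7)*(-987) = -12972)
-q = -1*(-12972) = 12972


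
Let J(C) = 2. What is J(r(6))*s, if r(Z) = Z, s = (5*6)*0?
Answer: 0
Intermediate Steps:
s = 0 (s = 30*0 = 0)
J(r(6))*s = 2*0 = 0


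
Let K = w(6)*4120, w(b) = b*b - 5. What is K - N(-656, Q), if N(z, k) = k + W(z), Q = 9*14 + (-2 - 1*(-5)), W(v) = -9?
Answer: 127600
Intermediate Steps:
w(b) = -5 + b² (w(b) = b² - 5 = -5 + b²)
Q = 129 (Q = 126 + (-2 + 5) = 126 + 3 = 129)
N(z, k) = -9 + k (N(z, k) = k - 9 = -9 + k)
K = 127720 (K = (-5 + 6²)*4120 = (-5 + 36)*4120 = 31*4120 = 127720)
K - N(-656, Q) = 127720 - (-9 + 129) = 127720 - 1*120 = 127720 - 120 = 127600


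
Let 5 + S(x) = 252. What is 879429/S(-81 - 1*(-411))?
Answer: 879429/247 ≈ 3560.4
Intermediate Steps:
S(x) = 247 (S(x) = -5 + 252 = 247)
879429/S(-81 - 1*(-411)) = 879429/247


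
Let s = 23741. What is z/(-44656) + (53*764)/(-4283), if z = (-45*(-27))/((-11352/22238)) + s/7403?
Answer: -2289460896362043/243536516584768 ≈ -9.4009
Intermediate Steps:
z = -3026566783/1273316 (z = (-45*(-27))/((-11352/22238)) + 23741/7403 = 1215/((-11352*1/22238)) + 23741*(1/7403) = 1215/(-5676/11119) + 23741/7403 = 1215*(-11119/5676) + 23741/7403 = -4503195/1892 + 23741/7403 = -3026566783/1273316 ≈ -2376.9)
z/(-44656) + (53*764)/(-4283) = -3026566783/1273316/(-44656) + (53*764)/(-4283) = -3026566783/1273316*(-1/44656) + 40492*(-1/4283) = 3026566783/56861199296 - 40492/4283 = -2289460896362043/243536516584768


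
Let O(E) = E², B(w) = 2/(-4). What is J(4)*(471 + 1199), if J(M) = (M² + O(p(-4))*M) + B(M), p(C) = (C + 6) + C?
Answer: 52605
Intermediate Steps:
p(C) = 6 + 2*C (p(C) = (6 + C) + C = 6 + 2*C)
B(w) = -½ (B(w) = 2*(-¼) = -½)
J(M) = -½ + M² + 4*M (J(M) = (M² + (6 + 2*(-4))²*M) - ½ = (M² + (6 - 8)²*M) - ½ = (M² + (-2)²*M) - ½ = (M² + 4*M) - ½ = -½ + M² + 4*M)
J(4)*(471 + 1199) = (-½ + 4² + 4*4)*(471 + 1199) = (-½ + 16 + 16)*1670 = (63/2)*1670 = 52605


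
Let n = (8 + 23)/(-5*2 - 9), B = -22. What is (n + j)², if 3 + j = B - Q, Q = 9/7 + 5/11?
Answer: 1722914064/2140369 ≈ 804.96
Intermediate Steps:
Q = 134/77 (Q = 9*(⅐) + 5*(1/11) = 9/7 + 5/11 = 134/77 ≈ 1.7403)
n = -31/19 (n = 31/(-10 - 9) = 31/(-19) = 31*(-1/19) = -31/19 ≈ -1.6316)
j = -2059/77 (j = -3 + (-22 - 1*134/77) = -3 + (-22 - 134/77) = -3 - 1828/77 = -2059/77 ≈ -26.740)
(n + j)² = (-31/19 - 2059/77)² = (-41508/1463)² = 1722914064/2140369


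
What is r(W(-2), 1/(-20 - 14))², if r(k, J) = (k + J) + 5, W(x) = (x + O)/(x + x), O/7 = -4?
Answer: 44944/289 ≈ 155.52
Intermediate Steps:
O = -28 (O = 7*(-4) = -28)
W(x) = (-28 + x)/(2*x) (W(x) = (x - 28)/(x + x) = (-28 + x)/((2*x)) = (-28 + x)*(1/(2*x)) = (-28 + x)/(2*x))
r(k, J) = 5 + J + k (r(k, J) = (J + k) + 5 = 5 + J + k)
r(W(-2), 1/(-20 - 14))² = (5 + 1/(-20 - 14) + (½)*(-28 - 2)/(-2))² = (5 + 1/(-34) + (½)*(-½)*(-30))² = (5 - 1/34 + 15/2)² = (212/17)² = 44944/289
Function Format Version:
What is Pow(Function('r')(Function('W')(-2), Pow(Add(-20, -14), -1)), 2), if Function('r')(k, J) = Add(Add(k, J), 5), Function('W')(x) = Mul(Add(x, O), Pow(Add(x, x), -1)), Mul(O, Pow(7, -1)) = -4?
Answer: Rational(44944, 289) ≈ 155.52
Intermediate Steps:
O = -28 (O = Mul(7, -4) = -28)
Function('W')(x) = Mul(Rational(1, 2), Pow(x, -1), Add(-28, x)) (Function('W')(x) = Mul(Add(x, -28), Pow(Add(x, x), -1)) = Mul(Add(-28, x), Pow(Mul(2, x), -1)) = Mul(Add(-28, x), Mul(Rational(1, 2), Pow(x, -1))) = Mul(Rational(1, 2), Pow(x, -1), Add(-28, x)))
Function('r')(k, J) = Add(5, J, k) (Function('r')(k, J) = Add(Add(J, k), 5) = Add(5, J, k))
Pow(Function('r')(Function('W')(-2), Pow(Add(-20, -14), -1)), 2) = Pow(Add(5, Pow(Add(-20, -14), -1), Mul(Rational(1, 2), Pow(-2, -1), Add(-28, -2))), 2) = Pow(Add(5, Pow(-34, -1), Mul(Rational(1, 2), Rational(-1, 2), -30)), 2) = Pow(Add(5, Rational(-1, 34), Rational(15, 2)), 2) = Pow(Rational(212, 17), 2) = Rational(44944, 289)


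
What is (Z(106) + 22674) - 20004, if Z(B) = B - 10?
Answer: 2766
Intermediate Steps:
Z(B) = -10 + B
(Z(106) + 22674) - 20004 = ((-10 + 106) + 22674) - 20004 = (96 + 22674) - 20004 = 22770 - 20004 = 2766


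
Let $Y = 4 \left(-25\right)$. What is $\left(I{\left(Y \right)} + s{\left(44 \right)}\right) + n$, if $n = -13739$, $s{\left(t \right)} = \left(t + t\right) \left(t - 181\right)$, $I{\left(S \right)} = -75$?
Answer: $-25870$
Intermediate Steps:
$Y = -100$
$s{\left(t \right)} = 2 t \left(-181 + t\right)$
$\left(I{\left(Y \right)} + s{\left(44 \right)}\right) + n = \left(-75 + 2 \cdot 44 \left(-181 + 44\right)\right) - 13739 = \left(-75 + 2 \cdot 44 \left(-137\right)\right) - 13739 = \left(-75 - 12056\right) - 13739 = -12131 - 13739 = -25870$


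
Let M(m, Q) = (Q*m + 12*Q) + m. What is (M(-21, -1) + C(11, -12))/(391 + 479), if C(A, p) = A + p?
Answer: -13/870 ≈ -0.014943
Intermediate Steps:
M(m, Q) = m + 12*Q + Q*m (M(m, Q) = (12*Q + Q*m) + m = m + 12*Q + Q*m)
(M(-21, -1) + C(11, -12))/(391 + 479) = ((-21 + 12*(-1) - 1*(-21)) + (11 - 12))/(391 + 479) = ((-21 - 12 + 21) - 1)/870 = (-12 - 1)*(1/870) = -13*1/870 = -13/870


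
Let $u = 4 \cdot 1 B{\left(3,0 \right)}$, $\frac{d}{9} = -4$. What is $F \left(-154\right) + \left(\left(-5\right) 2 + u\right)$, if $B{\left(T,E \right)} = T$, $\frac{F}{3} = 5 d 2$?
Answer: $166322$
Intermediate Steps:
$d = -36$ ($d = 9 \left(-4\right) = -36$)
$F = -1080$ ($F = 3 \cdot 5 \left(-36\right) 2 = 3 \left(\left(-180\right) 2\right) = 3 \left(-360\right) = -1080$)
$u = 12$ ($u = 4 \cdot 1 \cdot 3 = 4 \cdot 3 = 12$)
$F \left(-154\right) + \left(\left(-5\right) 2 + u\right) = \left(-1080\right) \left(-154\right) + \left(\left(-5\right) 2 + 12\right) = 166320 + \left(-10 + 12\right) = 166320 + 2 = 166322$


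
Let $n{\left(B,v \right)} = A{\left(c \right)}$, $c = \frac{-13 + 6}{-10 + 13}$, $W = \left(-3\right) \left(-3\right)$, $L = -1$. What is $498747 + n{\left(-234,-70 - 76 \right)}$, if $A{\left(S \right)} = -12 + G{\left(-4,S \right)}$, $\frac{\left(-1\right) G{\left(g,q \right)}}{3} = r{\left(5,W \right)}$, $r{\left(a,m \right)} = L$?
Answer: $498738$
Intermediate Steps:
$W = 9$
$r{\left(a,m \right)} = -1$
$G{\left(g,q \right)} = 3$ ($G{\left(g,q \right)} = \left(-3\right) \left(-1\right) = 3$)
$c = - \frac{7}{3} \approx -2.3333$
$A{\left(S \right)} = -9$ ($A{\left(S \right)} = -12 + 3 = -9$)
$n{\left(B,v \right)} = -9$
$498747 + n{\left(-234,-70 - 76 \right)} = 498747 - 9 = 498738$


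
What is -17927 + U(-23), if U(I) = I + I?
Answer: -17973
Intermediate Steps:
U(I) = 2*I
-17927 + U(-23) = -17927 + 2*(-23) = -17927 - 46 = -17973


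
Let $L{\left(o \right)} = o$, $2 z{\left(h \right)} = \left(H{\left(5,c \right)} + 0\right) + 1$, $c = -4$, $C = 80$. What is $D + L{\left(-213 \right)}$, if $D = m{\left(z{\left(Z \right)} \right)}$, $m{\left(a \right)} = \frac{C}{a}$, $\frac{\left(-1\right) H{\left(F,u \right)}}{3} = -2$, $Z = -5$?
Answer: $- \frac{1331}{7} \approx -190.14$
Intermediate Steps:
$H{\left(F,u \right)} = 6$ ($H{\left(F,u \right)} = \left(-3\right) \left(-2\right) = 6$)
$z{\left(h \right)} = \frac{7}{2}$ ($z{\left(h \right)} = \frac{\left(6 + 0\right) + 1}{2} = \frac{6 + 1}{2} = \frac{1}{2} \cdot 7 = \frac{7}{2}$)
$m{\left(a \right)} = \frac{80}{a}$
$D = \frac{160}{7}$ ($D = \frac{80}{\frac{7}{2}} = 80 \cdot \frac{2}{7} = \frac{160}{7} \approx 22.857$)
$D + L{\left(-213 \right)} = \frac{160}{7} - 213 = - \frac{1331}{7}$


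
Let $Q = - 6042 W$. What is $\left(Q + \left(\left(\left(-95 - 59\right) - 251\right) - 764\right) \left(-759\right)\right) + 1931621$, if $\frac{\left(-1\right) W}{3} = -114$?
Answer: $752528$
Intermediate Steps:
$W = 342$ ($W = \left(-3\right) \left(-114\right) = 342$)
$Q = -2066364$ ($Q = \left(-6042\right) 342 = -2066364$)
$\left(Q + \left(\left(\left(-95 - 59\right) - 251\right) - 764\right) \left(-759\right)\right) + 1931621 = \left(-2066364 + \left(\left(\left(-95 - 59\right) - 251\right) - 764\right) \left(-759\right)\right) + 1931621 = \left(-2066364 + \left(\left(-154 - 251\right) - 764\right) \left(-759\right)\right) + 1931621 = \left(-2066364 + \left(-405 - 764\right) \left(-759\right)\right) + 1931621 = \left(-2066364 - -887271\right) + 1931621 = \left(-2066364 + 887271\right) + 1931621 = -1179093 + 1931621 = 752528$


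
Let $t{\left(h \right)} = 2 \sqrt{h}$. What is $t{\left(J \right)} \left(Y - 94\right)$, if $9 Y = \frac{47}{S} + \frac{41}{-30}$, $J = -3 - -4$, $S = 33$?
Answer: $- \frac{279161}{1485} \approx -187.99$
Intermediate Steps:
$J = 1$ ($J = -3 + 4 = 1$)
$Y = \frac{19}{2970}$ ($Y = \frac{\frac{47}{33} + \frac{41}{-30}}{9} = \frac{47 \cdot \frac{1}{33} + 41 \left(- \frac{1}{30}\right)}{9} = \frac{\frac{47}{33} - \frac{41}{30}}{9} = \frac{1}{9} \cdot \frac{19}{330} = \frac{19}{2970} \approx 0.0063973$)
$t{\left(J \right)} \left(Y - 94\right) = 2 \sqrt{1} \left(\frac{19}{2970} - 94\right) = 2 \cdot 1 \left(- \frac{279161}{2970}\right) = 2 \left(- \frac{279161}{2970}\right) = - \frac{279161}{1485}$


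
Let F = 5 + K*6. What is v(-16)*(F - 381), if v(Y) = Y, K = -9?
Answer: 6880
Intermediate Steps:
F = -49 (F = 5 - 9*6 = 5 - 54 = -49)
v(-16)*(F - 381) = -16*(-49 - 381) = -16*(-430) = 6880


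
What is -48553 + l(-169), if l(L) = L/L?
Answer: -48552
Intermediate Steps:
l(L) = 1
-48553 + l(-169) = -48553 + 1 = -48552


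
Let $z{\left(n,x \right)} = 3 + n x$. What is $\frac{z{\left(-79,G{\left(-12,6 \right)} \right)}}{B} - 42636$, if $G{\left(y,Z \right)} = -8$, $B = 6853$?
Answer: $- \frac{292183873}{6853} \approx -42636.0$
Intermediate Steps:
$\frac{z{\left(-79,G{\left(-12,6 \right)} \right)}}{B} - 42636 = \frac{3 - -632}{6853} - 42636 = \left(3 + 632\right) \frac{1}{6853} - 42636 = 635 \cdot \frac{1}{6853} - 42636 = \frac{635}{6853} - 42636 = - \frac{292183873}{6853}$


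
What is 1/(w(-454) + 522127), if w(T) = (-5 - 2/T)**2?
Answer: 51529/26905968139 ≈ 1.9152e-6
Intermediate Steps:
1/(w(-454) + 522127) = 1/((2 + 5*(-454))**2/(-454)**2 + 522127) = 1/((2 - 2270)**2/206116 + 522127) = 1/((1/206116)*(-2268)**2 + 522127) = 1/((1/206116)*5143824 + 522127) = 1/(1285956/51529 + 522127) = 1/(26905968139/51529) = 51529/26905968139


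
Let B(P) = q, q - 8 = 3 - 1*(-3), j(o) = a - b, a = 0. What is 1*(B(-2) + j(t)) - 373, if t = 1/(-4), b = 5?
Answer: -364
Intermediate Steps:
t = -1/4 ≈ -0.25000
j(o) = -5 (j(o) = 0 - 1*5 = 0 - 5 = -5)
q = 14 (q = 8 + (3 - 1*(-3)) = 8 + (3 + 3) = 8 + 6 = 14)
B(P) = 14
1*(B(-2) + j(t)) - 373 = 1*(14 - 5) - 373 = 1*9 - 373 = 9 - 373 = -364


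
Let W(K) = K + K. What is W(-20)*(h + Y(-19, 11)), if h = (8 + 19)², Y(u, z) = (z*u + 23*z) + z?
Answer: -31360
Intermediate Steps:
W(K) = 2*K
Y(u, z) = 24*z + u*z (Y(u, z) = (u*z + 23*z) + z = (23*z + u*z) + z = 24*z + u*z)
h = 729 (h = 27² = 729)
W(-20)*(h + Y(-19, 11)) = (2*(-20))*(729 + 11*(24 - 19)) = -40*(729 + 11*5) = -40*(729 + 55) = -40*784 = -31360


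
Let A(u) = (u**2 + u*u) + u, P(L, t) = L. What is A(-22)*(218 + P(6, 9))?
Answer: 211904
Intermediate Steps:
A(u) = u + 2*u**2 (A(u) = (u**2 + u**2) + u = 2*u**2 + u = u + 2*u**2)
A(-22)*(218 + P(6, 9)) = (-22*(1 + 2*(-22)))*(218 + 6) = -22*(1 - 44)*224 = -22*(-43)*224 = 946*224 = 211904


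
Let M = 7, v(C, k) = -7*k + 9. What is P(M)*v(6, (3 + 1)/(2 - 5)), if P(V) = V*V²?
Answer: 18865/3 ≈ 6288.3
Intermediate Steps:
v(C, k) = 9 - 7*k
P(V) = V³
P(M)*v(6, (3 + 1)/(2 - 5)) = 7³*(9 - 7*(3 + 1)/(2 - 5)) = 343*(9 - 28/(-3)) = 343*(9 - 28*(-1)/3) = 343*(9 - 7*(-4/3)) = 343*(9 + 28/3) = 343*(55/3) = 18865/3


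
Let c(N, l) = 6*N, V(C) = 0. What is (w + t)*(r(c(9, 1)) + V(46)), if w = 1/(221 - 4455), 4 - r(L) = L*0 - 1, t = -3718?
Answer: -78710065/4234 ≈ -18590.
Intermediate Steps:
r(L) = 5 (r(L) = 4 - (L*0 - 1) = 4 - (0 - 1) = 4 - 1*(-1) = 4 + 1 = 5)
w = -1/4234 (w = 1/(-4234) = -1/4234 ≈ -0.00023618)
(w + t)*(r(c(9, 1)) + V(46)) = (-1/4234 - 3718)*(5 + 0) = -15742013/4234*5 = -78710065/4234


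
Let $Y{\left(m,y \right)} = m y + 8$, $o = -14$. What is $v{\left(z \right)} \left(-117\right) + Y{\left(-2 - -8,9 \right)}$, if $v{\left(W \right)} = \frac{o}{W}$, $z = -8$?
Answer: $- \frac{571}{4} \approx -142.75$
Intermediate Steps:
$Y{\left(m,y \right)} = 8 + m y$
$v{\left(W \right)} = - \frac{14}{W}$
$v{\left(z \right)} \left(-117\right) + Y{\left(-2 - -8,9 \right)} = - \frac{14}{-8} \left(-117\right) + \left(8 + \left(-2 - -8\right) 9\right) = \left(-14\right) \left(- \frac{1}{8}\right) \left(-117\right) + \left(8 + \left(-2 + 8\right) 9\right) = \frac{7}{4} \left(-117\right) + \left(8 + 6 \cdot 9\right) = - \frac{819}{4} + \left(8 + 54\right) = - \frac{819}{4} + 62 = - \frac{571}{4}$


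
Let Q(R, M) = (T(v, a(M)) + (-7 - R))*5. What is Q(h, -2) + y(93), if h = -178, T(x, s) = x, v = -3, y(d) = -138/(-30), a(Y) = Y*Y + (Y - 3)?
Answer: 4223/5 ≈ 844.60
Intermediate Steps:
a(Y) = -3 + Y + Y**2 (a(Y) = Y**2 + (-3 + Y) = -3 + Y + Y**2)
y(d) = 23/5 (y(d) = -138*(-1/30) = 23/5)
Q(R, M) = -50 - 5*R (Q(R, M) = (-3 + (-7 - R))*5 = (-10 - R)*5 = -50 - 5*R)
Q(h, -2) + y(93) = (-50 - 5*(-178)) + 23/5 = (-50 + 890) + 23/5 = 840 + 23/5 = 4223/5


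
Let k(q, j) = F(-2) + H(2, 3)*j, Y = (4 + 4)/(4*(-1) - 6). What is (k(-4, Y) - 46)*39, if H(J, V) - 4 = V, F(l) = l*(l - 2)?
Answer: -8502/5 ≈ -1700.4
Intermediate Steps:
F(l) = l*(-2 + l)
H(J, V) = 4 + V
Y = -⅘ (Y = 8/(-4 - 6) = 8/(-10) = 8*(-⅒) = -⅘ ≈ -0.80000)
k(q, j) = 8 + 7*j (k(q, j) = -2*(-2 - 2) + (4 + 3)*j = -2*(-4) + 7*j = 8 + 7*j)
(k(-4, Y) - 46)*39 = ((8 + 7*(-⅘)) - 46)*39 = ((8 - 28/5) - 46)*39 = (12/5 - 46)*39 = -218/5*39 = -8502/5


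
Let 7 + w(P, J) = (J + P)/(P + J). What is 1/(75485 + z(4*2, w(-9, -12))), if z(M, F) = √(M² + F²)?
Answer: 1/75495 ≈ 1.3246e-5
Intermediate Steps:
w(P, J) = -6 (w(P, J) = -7 + (J + P)/(P + J) = -7 + (J + P)/(J + P) = -7 + 1 = -6)
z(M, F) = √(F² + M²)
1/(75485 + z(4*2, w(-9, -12))) = 1/(75485 + √((-6)² + (4*2)²)) = 1/(75485 + √(36 + 8²)) = 1/(75485 + √(36 + 64)) = 1/(75485 + √100) = 1/(75485 + 10) = 1/75495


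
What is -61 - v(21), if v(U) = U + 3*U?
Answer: -145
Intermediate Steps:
v(U) = 4*U
-61 - v(21) = -61 - 4*21 = -61 - 1*84 = -61 - 84 = -145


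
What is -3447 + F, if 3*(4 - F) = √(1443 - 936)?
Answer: -3443 - 13*√3/3 ≈ -3450.5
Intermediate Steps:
F = 4 - 13*√3/3 (F = 4 - √(1443 - 936)/3 = 4 - 13*√3/3 ≈ -3.5056)
-3447 + F = -3447 + (4 - 13*√3/3) = -3443 - 13*√3/3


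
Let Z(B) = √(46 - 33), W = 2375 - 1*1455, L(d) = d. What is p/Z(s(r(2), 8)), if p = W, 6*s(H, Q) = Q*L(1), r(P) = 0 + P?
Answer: 920*√13/13 ≈ 255.16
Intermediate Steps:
W = 920 (W = 2375 - 1455 = 920)
r(P) = P
s(H, Q) = Q/6 (s(H, Q) = (Q*1)/6 = Q/6)
Z(B) = √13
p = 920
p/Z(s(r(2), 8)) = 920/(√13) = 920*(√13/13) = 920*√13/13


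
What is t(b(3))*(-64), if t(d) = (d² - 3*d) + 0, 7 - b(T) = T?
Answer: -256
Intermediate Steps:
b(T) = 7 - T
t(d) = d² - 3*d
t(b(3))*(-64) = ((7 - 1*3)*(-3 + (7 - 1*3)))*(-64) = ((7 - 3)*(-3 + (7 - 3)))*(-64) = (4*(-3 + 4))*(-64) = (4*1)*(-64) = 4*(-64) = -256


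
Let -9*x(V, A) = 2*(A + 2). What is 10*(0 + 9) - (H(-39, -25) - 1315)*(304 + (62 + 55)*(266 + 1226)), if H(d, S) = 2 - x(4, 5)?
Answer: 2063967814/9 ≈ 2.2933e+8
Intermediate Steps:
x(V, A) = -4/9 - 2*A/9 (x(V, A) = -2*(A + 2)/9 = -2*(2 + A)/9 = -(4 + 2*A)/9 = -4/9 - 2*A/9)
H(d, S) = 32/9 (H(d, S) = 2 - (-4/9 - 2/9*5) = 2 - (-4/9 - 10/9) = 2 - 1*(-14/9) = 2 + 14/9 = 32/9)
10*(0 + 9) - (H(-39, -25) - 1315)*(304 + (62 + 55)*(266 + 1226)) = 10*(0 + 9) - (32/9 - 1315)*(304 + (62 + 55)*(266 + 1226)) = 10*9 - (-11803)*(304 + 117*1492)/9 = 90 - (-11803)*(304 + 174564)/9 = 90 - (-11803)*174868/9 = 90 - 1*(-2063967004/9) = 90 + 2063967004/9 = 2063967814/9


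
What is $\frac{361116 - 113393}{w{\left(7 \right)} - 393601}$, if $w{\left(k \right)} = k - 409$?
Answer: $- \frac{247723}{394003} \approx -0.62873$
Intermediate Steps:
$w{\left(k \right)} = -409 + k$
$\frac{361116 - 113393}{w{\left(7 \right)} - 393601} = \frac{361116 - 113393}{\left(-409 + 7\right) - 393601} = \frac{361116 - 113393}{-402 - 393601} = \frac{361116 - 113393}{-394003} = 247723 \left(- \frac{1}{394003}\right) = - \frac{247723}{394003}$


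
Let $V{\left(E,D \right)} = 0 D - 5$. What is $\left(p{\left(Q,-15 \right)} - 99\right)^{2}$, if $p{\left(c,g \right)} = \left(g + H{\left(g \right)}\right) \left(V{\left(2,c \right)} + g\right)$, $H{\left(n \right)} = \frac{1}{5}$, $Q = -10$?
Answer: $38809$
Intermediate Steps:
$V{\left(E,D \right)} = -5$ ($V{\left(E,D \right)} = 0 - 5 = -5$)
$H{\left(n \right)} = \frac{1}{5}$
$p{\left(c,g \right)} = \left(-5 + g\right) \left(\frac{1}{5} + g\right)$ ($p{\left(c,g \right)} = \left(g + \frac{1}{5}\right) \left(-5 + g\right) = \left(\frac{1}{5} + g\right) \left(-5 + g\right) = \left(-5 + g\right) \left(\frac{1}{5} + g\right)$)
$\left(p{\left(Q,-15 \right)} - 99\right)^{2} = \left(\left(-1 + \left(-15\right)^{2} - -72\right) - 99\right)^{2} = \left(\left(-1 + 225 + 72\right) - 99\right)^{2} = \left(296 - 99\right)^{2} = 197^{2} = 38809$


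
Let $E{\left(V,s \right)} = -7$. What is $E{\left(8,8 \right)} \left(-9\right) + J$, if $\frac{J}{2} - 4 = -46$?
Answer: $-21$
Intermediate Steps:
$J = -84$ ($J = 8 + 2 \left(-46\right) = 8 - 92 = -84$)
$E{\left(8,8 \right)} \left(-9\right) + J = \left(-7\right) \left(-9\right) - 84 = 63 - 84 = -21$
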